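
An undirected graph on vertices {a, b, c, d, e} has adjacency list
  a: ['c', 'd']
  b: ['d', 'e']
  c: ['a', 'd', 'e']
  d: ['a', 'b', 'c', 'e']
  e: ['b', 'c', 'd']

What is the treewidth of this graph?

A width-2 tree decomposition is:
Bags: B1 = {a, c, d}  B2 = {c, d, e}  B3 = {b, d, e}
Tree: B1–B2, B2–B3
Every bag has size at most 3, so the width is 3 − 1 = 2 and tw(G) ≤ 2. For the lower bound, the 3 vertices {c, d, e} are pairwise adjacent, and any tree decomposition puts a clique entirely inside one bag — forcing width ≥ 2. Therefore the treewidth is 2.

2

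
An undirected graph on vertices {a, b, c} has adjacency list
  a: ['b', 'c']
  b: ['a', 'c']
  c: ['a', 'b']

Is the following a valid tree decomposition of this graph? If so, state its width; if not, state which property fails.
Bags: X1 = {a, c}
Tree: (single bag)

No — vertex b appears in no bag.

A tree decomposition must satisfy three properties: every vertex lies in some bag; for every edge, both endpoints lie together in some bag; and for every vertex, the bags containing it form a connected subtree. Here vertex b appears in no bag, so the decomposition is invalid.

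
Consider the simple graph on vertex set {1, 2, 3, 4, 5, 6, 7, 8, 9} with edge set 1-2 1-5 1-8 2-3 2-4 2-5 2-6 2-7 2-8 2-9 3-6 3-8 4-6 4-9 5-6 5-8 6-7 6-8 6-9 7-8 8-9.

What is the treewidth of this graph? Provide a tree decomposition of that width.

Each bag holds 4 vertices, so the decomposition has width 3, which upper-bounds the treewidth. On the other hand G contains the 4-clique {1, 2, 5, 8}. A clique must lie in a single bag of any decomposition, so no decomposition can have width below 3. Therefore the treewidth is 3.

Treewidth 3.
Bags: B1 = {2, 5, 6, 8}  B2 = {1, 2, 5, 8}  B3 = {2, 3, 6, 8}  B4 = {2, 6, 8, 9}  B5 = {2, 4, 6, 9}  B6 = {2, 6, 7, 8}
Tree: B1–B2, B1–B3, B3–B4, B4–B5, B4–B6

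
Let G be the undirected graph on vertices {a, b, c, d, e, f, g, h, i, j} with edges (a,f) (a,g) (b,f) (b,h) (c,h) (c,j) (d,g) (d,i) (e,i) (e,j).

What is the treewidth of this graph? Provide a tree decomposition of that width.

Treewidth 2.
Bags: B1 = {d, g, i}  B2 = {e, g, i}  B3 = {e, g, j}  B4 = {c, g, j}  B5 = {c, g, h}  B6 = {b, g, h}  B7 = {b, f, g}  B8 = {a, f, g}
Tree: B1–B2, B2–B3, B3–B4, B4–B5, B5–B6, B6–B7, B7–B8

Every bag has size at most 3, so the width is 3 − 1 = 2 and tw(G) ≤ 2. Since g–d–i–e–j–c–h–b–f–a–g is a cycle in G, G is not acyclic. Forests are exactly the graphs of treewidth ≤ 1, so tw(G) ≥ 2. Combining the bounds, tw(G) = 2.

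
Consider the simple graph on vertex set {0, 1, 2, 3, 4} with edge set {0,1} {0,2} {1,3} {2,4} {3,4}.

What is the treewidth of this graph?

2

A width-2 tree decomposition is:
Bags: B1 = {0, 2, 4}  B2 = {0, 1, 4}  B3 = {1, 3, 4}
Tree: B1–B2, B2–B3
Every bag has size at most 3, so the width is 3 − 1 = 2 and tw(G) ≤ 2. Since 4–2–0–1–3–4 is a cycle in G, G is not acyclic. Forests are exactly the graphs of treewidth ≤ 1, so tw(G) ≥ 2. Combining the bounds, tw(G) = 2.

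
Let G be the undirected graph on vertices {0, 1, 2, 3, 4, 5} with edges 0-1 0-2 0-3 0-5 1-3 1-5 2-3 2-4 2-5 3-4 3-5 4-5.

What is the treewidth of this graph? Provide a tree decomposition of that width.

Treewidth 3.
One such decomposition:
Bags: B1 = {0, 2, 3, 5}  B2 = {2, 3, 4, 5}  B3 = {0, 1, 3, 5}
Tree: B1–B2, B1–B3

Each bag holds 4 vertices, so the decomposition has width 3, which upper-bounds the treewidth. On the other hand G contains the 4-clique {0, 1, 3, 5}. A clique must lie in a single bag of any decomposition, so no decomposition can have width below 3. Therefore the treewidth is 3.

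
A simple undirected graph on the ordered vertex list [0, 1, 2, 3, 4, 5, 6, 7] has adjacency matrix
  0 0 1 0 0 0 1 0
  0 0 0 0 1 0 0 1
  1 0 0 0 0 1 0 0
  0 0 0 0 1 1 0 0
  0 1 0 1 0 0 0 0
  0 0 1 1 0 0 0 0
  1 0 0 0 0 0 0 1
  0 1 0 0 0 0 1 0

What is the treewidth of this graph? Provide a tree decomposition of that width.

Every bag has size at most 3, so the width is 3 − 1 = 2 and tw(G) ≤ 2. The edges 4–3–5–2–0–6–7–1–4 form a cycle, so G is not a tree and its treewidth is at least 2. Combining the bounds, tw(G) = 2.

Treewidth 2.
One optimal decomposition is:
Bags: B1 = {3, 4, 5}  B2 = {2, 4, 5}  B3 = {0, 2, 4}  B4 = {0, 4, 6}  B5 = {4, 6, 7}  B6 = {1, 4, 7}
Tree: B1–B2, B2–B3, B3–B4, B4–B5, B5–B6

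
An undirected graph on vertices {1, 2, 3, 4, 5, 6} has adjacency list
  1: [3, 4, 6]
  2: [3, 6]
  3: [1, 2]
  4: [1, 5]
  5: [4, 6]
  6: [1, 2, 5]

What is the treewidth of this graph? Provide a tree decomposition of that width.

Treewidth 2.
One optimal decomposition is:
Bags: B1 = {1, 4, 5}  B2 = {1, 5, 6}  B3 = {1, 3, 6}  B4 = {2, 3, 6}
Tree: B1–B2, B2–B3, B3–B4

Each bag holds 3 vertices, so the decomposition has width 2, which upper-bounds the treewidth. Since 4–5–6–1–4 is a cycle in G, G is not acyclic. Forests are exactly the graphs of treewidth ≤ 1, so tw(G) ≥ 2. Hence tw(G) = 2 exactly.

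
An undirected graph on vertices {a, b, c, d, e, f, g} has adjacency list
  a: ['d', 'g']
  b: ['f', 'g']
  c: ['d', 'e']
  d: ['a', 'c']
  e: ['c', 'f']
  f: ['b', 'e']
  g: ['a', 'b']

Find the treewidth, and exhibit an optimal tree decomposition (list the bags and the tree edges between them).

Every bag has size at most 3, so the width is 3 − 1 = 2 and tw(G) ≤ 2. Since c–e–f–b–g–a–d–c is a cycle in G, G is not acyclic. Forests are exactly the graphs of treewidth ≤ 1, so tw(G) ≥ 2. Therefore the treewidth is 2.

Treewidth 2.
Bags: B1 = {c, e, f}  B2 = {b, c, f}  B3 = {b, c, g}  B4 = {a, c, g}  B5 = {a, c, d}
Tree: B1–B2, B2–B3, B3–B4, B4–B5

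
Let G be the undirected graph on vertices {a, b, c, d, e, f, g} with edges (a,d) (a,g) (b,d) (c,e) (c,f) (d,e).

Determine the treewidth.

A width-1 tree decomposition is:
Bags: B1 = {d, e}  B2 = {a, d}  B3 = {a, g}  B4 = {b, d}  B5 = {c, e}  B6 = {c, f}
Tree: B1–B2, B2–B3, B1–B4, B1–B5, B5–B6
The largest bag has 2 vertices, giving width 1; this decomposition certifies tw(G) ≤ 1. G has an edge, so its treewidth is at least 1. The upper and lower bounds meet at 1, so that is the treewidth.

1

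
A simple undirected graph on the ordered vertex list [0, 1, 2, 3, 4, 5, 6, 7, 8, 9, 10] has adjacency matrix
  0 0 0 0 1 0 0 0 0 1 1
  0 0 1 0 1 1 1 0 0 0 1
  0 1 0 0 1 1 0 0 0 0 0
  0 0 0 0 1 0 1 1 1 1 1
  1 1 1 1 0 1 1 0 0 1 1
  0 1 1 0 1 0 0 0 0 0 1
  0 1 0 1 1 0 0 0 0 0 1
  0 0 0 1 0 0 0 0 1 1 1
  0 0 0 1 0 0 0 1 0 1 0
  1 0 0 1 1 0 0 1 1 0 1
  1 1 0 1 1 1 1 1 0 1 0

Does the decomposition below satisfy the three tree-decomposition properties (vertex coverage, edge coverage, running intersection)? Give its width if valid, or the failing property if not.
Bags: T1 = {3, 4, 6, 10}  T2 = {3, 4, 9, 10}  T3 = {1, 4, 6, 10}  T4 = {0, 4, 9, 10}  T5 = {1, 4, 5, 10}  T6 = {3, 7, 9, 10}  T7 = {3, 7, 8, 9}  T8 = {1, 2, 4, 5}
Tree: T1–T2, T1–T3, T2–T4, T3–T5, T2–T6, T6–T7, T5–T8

Yes; width 3.

Checking the three conditions: (i) the bags cover all of {0, 1, 2, 3, 4, 5, 6, 7, 8, 9, 10}; (ii) for each edge, some bag contains both endpoints; (iii) the bags containing any fixed vertex form a subtree. All hold, so the decomposition is valid with width 4 − 1 = 3.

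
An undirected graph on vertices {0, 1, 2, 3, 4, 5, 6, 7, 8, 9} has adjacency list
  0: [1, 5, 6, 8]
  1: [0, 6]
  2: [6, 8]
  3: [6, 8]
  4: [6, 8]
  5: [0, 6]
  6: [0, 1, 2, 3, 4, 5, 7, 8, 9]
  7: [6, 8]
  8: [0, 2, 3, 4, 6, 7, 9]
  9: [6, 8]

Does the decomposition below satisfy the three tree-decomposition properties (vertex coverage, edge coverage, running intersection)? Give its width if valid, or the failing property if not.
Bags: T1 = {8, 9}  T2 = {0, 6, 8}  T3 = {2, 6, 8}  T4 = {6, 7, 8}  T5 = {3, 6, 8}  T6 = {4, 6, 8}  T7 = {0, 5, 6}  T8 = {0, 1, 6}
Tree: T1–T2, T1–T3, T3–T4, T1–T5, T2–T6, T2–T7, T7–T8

No — edge (6,9) lies in no bag.

A tree decomposition must satisfy three properties: every vertex lies in some bag; for every edge, both endpoints lie together in some bag; and for every vertex, the bags containing it form a connected subtree. Here edge (6,9) lies in no bag, so the decomposition is invalid.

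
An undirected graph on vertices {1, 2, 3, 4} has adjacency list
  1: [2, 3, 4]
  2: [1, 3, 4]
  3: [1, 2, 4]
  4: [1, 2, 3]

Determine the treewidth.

3

A width-3 tree decomposition is:
Bags: B1 = {1, 2, 3, 4}
Tree: (single bag)
A single bag containing all 4 vertices is trivially a valid decomposition of width 3. Conversely, {1, 2, 3, 4} is a clique of size 4, and the vertices of any clique must share a bag in every tree decomposition; so some bag has ≥ 4 vertices and tw(G) ≥ 3. Hence tw(G) = 3 exactly.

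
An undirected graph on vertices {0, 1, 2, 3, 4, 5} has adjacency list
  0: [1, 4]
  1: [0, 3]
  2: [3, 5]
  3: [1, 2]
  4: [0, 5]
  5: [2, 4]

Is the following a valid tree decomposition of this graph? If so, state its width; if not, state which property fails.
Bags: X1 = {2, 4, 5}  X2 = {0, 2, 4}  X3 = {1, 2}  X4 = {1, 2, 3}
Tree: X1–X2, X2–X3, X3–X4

A tree decomposition must satisfy three properties: every vertex lies in some bag; for every edge, both endpoints lie together in some bag; and for every vertex, the bags containing it form a connected subtree. Here edge (0,1) lies in no bag, so the decomposition is invalid.

No — edge (0,1) lies in no bag.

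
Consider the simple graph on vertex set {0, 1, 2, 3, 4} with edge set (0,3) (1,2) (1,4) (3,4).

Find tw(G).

1

A width-1 tree decomposition is:
Bags: B1 = {0, 3}  B2 = {3, 4}  B3 = {1, 4}  B4 = {1, 2}
Tree: B1–B2, B2–B3, B3–B4
Every bag has size at most 2, so the width is 2 − 1 = 1 and tw(G) ≤ 1. Any graph with an edge has treewidth ≥ 1, and G has the edge 0–3. Therefore the treewidth is 1.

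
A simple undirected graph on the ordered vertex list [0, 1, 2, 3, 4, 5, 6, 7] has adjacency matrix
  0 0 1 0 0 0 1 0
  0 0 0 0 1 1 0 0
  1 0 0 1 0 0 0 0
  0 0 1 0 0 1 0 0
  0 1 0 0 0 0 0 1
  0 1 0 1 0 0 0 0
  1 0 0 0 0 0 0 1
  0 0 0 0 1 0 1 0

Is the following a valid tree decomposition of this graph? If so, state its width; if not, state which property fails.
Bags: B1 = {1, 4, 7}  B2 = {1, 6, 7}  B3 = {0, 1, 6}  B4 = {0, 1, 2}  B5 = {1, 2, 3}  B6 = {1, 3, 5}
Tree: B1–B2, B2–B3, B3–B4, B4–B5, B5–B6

Checking the three conditions: (i) the bags cover all of {0, 1, 2, 3, 4, 5, 6, 7}; (ii) for each edge, some bag contains both endpoints; (iii) the bags containing any fixed vertex form a subtree. All hold, so the decomposition is valid with width 3 − 1 = 2.

Yes; width 2.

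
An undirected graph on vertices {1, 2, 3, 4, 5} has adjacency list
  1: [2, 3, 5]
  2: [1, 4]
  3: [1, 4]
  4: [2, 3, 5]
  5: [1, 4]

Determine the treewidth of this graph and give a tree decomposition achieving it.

Treewidth 2.
One optimal decomposition is:
Bags: B1 = {1, 2, 4}  B2 = {1, 3, 4}  B3 = {1, 4, 5}
Tree: B1–B2, B2–B3

The largest bag has 3 vertices, giving width 2; this decomposition certifies tw(G) ≤ 2. For the lower bound, G contains the cycle 2–1–3–4–2, so G is not a forest; only forests have treewidth ≤ 1, hence tw(G) ≥ 2. The upper and lower bounds meet at 2, so that is the treewidth.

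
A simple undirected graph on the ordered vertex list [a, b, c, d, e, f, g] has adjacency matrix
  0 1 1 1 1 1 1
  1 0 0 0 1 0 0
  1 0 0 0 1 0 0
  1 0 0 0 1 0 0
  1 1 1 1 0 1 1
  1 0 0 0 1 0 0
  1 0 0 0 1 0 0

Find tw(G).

2

A width-2 tree decomposition is:
Bags: B1 = {a, b, e}  B2 = {a, e, g}  B3 = {a, d, e}  B4 = {a, c, e}  B5 = {a, e, f}
Tree: B1–B2, B2–B3, B2–B4, B4–B5
Each bag holds 3 vertices, so the decomposition has width 2, which upper-bounds the treewidth. Conversely, {a, d, e} is a clique of size 3, and the vertices of any clique must share a bag in every tree decomposition; so some bag has ≥ 3 vertices and tw(G) ≥ 2. Therefore the treewidth is 2.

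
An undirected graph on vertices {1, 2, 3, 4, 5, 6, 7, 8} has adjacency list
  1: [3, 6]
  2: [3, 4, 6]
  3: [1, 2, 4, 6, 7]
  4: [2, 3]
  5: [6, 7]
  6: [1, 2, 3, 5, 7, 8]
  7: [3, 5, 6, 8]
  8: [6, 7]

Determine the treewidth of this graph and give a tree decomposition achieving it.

Treewidth 2.
One optimal decomposition is:
Bags: B1 = {5, 6, 7}  B2 = {3, 6, 7}  B3 = {1, 3, 6}  B4 = {2, 3, 6}  B5 = {2, 3, 4}  B6 = {6, 7, 8}
Tree: B1–B2, B2–B3, B3–B4, B4–B5, B2–B6

The largest bag has 3 vertices, giving width 2; this decomposition certifies tw(G) ≤ 2. For the lower bound, the 3 vertices {2, 3, 4} are pairwise adjacent, and any tree decomposition puts a clique entirely inside one bag — forcing width ≥ 2. Hence tw(G) = 2 exactly.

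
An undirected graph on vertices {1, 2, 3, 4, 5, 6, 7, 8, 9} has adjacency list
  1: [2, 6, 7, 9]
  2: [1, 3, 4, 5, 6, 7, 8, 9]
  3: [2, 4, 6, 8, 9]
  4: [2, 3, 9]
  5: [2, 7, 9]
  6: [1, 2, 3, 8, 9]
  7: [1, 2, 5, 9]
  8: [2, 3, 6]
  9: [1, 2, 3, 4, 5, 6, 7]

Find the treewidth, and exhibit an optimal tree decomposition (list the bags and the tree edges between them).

The largest bag has 4 vertices, giving width 3; this decomposition certifies tw(G) ≤ 3. For the lower bound, the 4 vertices {2, 3, 6, 8} are pairwise adjacent, and any tree decomposition puts a clique entirely inside one bag — forcing width ≥ 3. Hence tw(G) = 3 exactly.

Treewidth 3.
One such decomposition:
Bags: B1 = {1, 2, 6, 9}  B2 = {1, 2, 7, 9}  B3 = {2, 3, 6, 9}  B4 = {2, 3, 4, 9}  B5 = {2, 5, 7, 9}  B6 = {2, 3, 6, 8}
Tree: B1–B2, B1–B3, B3–B4, B2–B5, B3–B6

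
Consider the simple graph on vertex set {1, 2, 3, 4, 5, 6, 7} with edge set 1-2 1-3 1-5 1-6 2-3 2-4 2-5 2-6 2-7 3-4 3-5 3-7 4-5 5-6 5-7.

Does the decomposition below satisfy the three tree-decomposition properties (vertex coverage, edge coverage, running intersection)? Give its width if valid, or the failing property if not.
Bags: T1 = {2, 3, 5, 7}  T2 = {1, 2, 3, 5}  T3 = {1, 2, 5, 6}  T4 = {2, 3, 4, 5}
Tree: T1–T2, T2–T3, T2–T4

Vertex coverage: the bags together contain {1, 2, 3, 4, 5, 6, 7}, the full vertex set. Edge coverage: each edge of G has both endpoints in at least one bag. Running intersection: for every vertex, the bags containing it form a connected subtree. All three properties hold, so this is a valid tree decomposition of width max|bag| − 1 = 3, and hence tw(G) ≤ 3.

Yes; width 3.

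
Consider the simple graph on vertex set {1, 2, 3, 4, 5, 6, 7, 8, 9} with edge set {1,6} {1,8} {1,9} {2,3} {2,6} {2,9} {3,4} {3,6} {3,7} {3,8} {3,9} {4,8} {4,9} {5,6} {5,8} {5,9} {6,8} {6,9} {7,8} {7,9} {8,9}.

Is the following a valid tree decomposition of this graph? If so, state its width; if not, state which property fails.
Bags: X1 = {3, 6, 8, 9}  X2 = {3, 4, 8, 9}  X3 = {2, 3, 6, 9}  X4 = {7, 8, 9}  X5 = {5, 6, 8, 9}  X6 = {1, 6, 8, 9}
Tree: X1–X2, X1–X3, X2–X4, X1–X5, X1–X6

A tree decomposition must satisfy three properties: every vertex lies in some bag; for every edge, both endpoints lie together in some bag; and for every vertex, the bags containing it form a connected subtree. Here edge (3,7) lies in no bag, so the decomposition is invalid.

No — edge (3,7) lies in no bag.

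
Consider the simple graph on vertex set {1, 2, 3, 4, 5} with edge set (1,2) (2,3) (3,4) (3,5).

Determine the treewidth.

A width-1 tree decomposition is:
Bags: B1 = {3, 5}  B2 = {3, 4}  B3 = {2, 3}  B4 = {1, 2}
Tree: B1–B2, B1–B3, B3–B4
Each bag holds 2 vertices, so the decomposition has width 1, which upper-bounds the treewidth. Since G has at least one edge (e.g. 3–5), it is not an edgeless graph, so tw(G) ≥ 1. Hence tw(G) = 1 exactly.

1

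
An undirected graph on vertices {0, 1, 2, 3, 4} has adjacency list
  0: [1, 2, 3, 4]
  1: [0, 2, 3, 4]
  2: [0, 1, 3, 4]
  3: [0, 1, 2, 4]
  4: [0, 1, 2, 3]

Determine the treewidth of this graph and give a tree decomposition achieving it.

A single bag containing all 5 vertices is trivially a valid decomposition of width 4. For the lower bound, the 5 vertices {0, 1, 2, 3, 4} are pairwise adjacent, and any tree decomposition puts a clique entirely inside one bag — forcing width ≥ 4. Combining the bounds, tw(G) = 4.

Treewidth 4.
One optimal decomposition is:
Bags: B1 = {0, 1, 2, 3, 4}
Tree: (single bag)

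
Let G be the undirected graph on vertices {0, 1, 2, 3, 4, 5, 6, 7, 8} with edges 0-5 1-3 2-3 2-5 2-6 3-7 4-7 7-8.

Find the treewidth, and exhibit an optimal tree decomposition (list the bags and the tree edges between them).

Treewidth 1.
Bags: B1 = {3, 7}  B2 = {2, 3}  B3 = {2, 5}  B4 = {2, 6}  B5 = {1, 3}  B6 = {0, 5}  B7 = {7, 8}  B8 = {4, 7}
Tree: B1–B2, B2–B3, B3–B4, B2–B5, B3–B6, B1–B7, B1–B8

Every bag has size at most 2, so the width is 2 − 1 = 1 and tw(G) ≤ 1. G has an edge, so its treewidth is at least 1. Therefore the treewidth is 1.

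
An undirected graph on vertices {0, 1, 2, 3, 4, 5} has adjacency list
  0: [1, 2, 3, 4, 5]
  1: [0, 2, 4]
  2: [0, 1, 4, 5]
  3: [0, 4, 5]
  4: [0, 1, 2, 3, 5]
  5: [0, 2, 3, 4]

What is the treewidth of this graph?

A width-3 tree decomposition is:
Bags: B1 = {0, 2, 4, 5}  B2 = {0, 1, 2, 4}  B3 = {0, 3, 4, 5}
Tree: B1–B2, B1–B3
The largest bag has 4 vertices, giving width 3; this decomposition certifies tw(G) ≤ 3. For the lower bound, the 4 vertices {0, 1, 2, 4} are pairwise adjacent, and any tree decomposition puts a clique entirely inside one bag — forcing width ≥ 3. Combining the bounds, tw(G) = 3.

3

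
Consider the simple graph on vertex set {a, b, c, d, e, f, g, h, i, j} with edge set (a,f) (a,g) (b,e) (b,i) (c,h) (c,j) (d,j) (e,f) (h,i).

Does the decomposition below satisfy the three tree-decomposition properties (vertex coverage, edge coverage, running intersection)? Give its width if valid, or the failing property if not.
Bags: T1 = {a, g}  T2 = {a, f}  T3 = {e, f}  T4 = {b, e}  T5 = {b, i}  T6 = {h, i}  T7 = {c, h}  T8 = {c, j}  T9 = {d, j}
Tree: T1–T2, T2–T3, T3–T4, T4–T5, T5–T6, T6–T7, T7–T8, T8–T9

Yes; width 1.

Checking the three conditions: (i) the bags cover all of {a, b, c, d, e, f, g, h, i, j}; (ii) for each edge, some bag contains both endpoints; (iii) the bags containing any fixed vertex form a subtree. All hold, so the decomposition is valid with width 2 − 1 = 1.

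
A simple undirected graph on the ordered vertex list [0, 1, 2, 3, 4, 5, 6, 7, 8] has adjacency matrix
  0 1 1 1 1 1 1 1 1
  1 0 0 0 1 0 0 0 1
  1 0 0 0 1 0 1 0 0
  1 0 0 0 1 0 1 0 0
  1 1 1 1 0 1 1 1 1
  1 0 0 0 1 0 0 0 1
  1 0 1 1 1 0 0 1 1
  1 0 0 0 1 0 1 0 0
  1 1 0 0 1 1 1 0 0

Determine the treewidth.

3

A width-3 tree decomposition is:
Bags: B1 = {0, 4, 6, 8}  B2 = {0, 3, 4, 6}  B3 = {0, 4, 5, 8}  B4 = {0, 2, 4, 6}  B5 = {0, 4, 6, 7}  B6 = {0, 1, 4, 8}
Tree: B1–B2, B1–B3, B2–B4, B2–B5, B1–B6
Each bag holds 4 vertices, so the decomposition has width 3, which upper-bounds the treewidth. On the other hand G contains the 4-clique {0, 1, 4, 8}. A clique must lie in a single bag of any decomposition, so no decomposition can have width below 3. The upper and lower bounds meet at 3, so that is the treewidth.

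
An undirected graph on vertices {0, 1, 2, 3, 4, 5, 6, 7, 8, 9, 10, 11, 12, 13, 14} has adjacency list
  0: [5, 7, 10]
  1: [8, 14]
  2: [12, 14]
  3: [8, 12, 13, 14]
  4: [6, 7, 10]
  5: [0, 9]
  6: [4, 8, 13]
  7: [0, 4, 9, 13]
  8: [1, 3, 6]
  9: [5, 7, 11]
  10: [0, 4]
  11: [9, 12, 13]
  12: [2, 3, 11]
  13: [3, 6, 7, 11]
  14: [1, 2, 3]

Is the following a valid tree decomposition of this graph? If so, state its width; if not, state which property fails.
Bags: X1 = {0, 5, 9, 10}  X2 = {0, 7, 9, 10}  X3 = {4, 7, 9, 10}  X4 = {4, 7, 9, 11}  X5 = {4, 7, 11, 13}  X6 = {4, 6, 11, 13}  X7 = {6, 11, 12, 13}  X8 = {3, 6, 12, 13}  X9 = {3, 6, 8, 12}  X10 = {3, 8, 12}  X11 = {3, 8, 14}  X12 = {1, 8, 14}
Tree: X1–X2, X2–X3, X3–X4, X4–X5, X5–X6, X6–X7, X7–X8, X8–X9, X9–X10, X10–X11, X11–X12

No — vertex 2 appears in no bag.

A tree decomposition must satisfy three properties: every vertex lies in some bag; for every edge, both endpoints lie together in some bag; and for every vertex, the bags containing it form a connected subtree. Here vertex 2 appears in no bag, so the decomposition is invalid.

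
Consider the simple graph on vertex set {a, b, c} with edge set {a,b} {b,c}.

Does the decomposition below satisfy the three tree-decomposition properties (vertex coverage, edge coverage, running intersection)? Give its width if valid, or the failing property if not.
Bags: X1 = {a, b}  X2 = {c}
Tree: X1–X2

A tree decomposition must satisfy three properties: every vertex lies in some bag; for every edge, both endpoints lie together in some bag; and for every vertex, the bags containing it form a connected subtree. Here edge (b,c) lies in no bag, so the decomposition is invalid.

No — edge (b,c) lies in no bag.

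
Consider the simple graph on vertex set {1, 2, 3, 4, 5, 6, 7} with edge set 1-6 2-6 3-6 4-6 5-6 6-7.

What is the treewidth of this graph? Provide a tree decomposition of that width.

Treewidth 1.
One such decomposition:
Bags: B1 = {2, 6}  B2 = {3, 6}  B3 = {1, 6}  B4 = {4, 6}  B5 = {5, 6}  B6 = {6, 7}
Tree: B1–B2, B1–B3, B3–B4, B1–B5, B2–B6

Each bag holds 2 vertices, so the decomposition has width 1, which upper-bounds the treewidth. Any graph with an edge has treewidth ≥ 1, and G has the edge 2–6. Therefore the treewidth is 1.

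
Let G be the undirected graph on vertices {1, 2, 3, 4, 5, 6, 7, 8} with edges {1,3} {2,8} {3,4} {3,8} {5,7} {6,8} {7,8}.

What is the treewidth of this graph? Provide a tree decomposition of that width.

Every bag has size at most 2, so the width is 2 − 1 = 1 and tw(G) ≤ 1. G has an edge, so its treewidth is at least 1. Therefore the treewidth is 1.

Treewidth 1.
One such decomposition:
Bags: B1 = {7, 8}  B2 = {5, 7}  B3 = {6, 8}  B4 = {3, 8}  B5 = {3, 4}  B6 = {1, 3}  B7 = {2, 8}
Tree: B1–B2, B1–B3, B1–B4, B4–B5, B4–B6, B4–B7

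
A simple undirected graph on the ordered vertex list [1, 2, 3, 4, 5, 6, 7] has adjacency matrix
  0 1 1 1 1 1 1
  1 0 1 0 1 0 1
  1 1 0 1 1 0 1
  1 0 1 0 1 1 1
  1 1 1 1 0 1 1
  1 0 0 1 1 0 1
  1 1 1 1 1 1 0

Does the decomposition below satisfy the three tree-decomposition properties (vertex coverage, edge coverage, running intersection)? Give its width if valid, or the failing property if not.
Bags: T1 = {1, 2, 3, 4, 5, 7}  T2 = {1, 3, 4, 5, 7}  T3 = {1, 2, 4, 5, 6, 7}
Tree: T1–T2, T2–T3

A tree decomposition must satisfy three properties: every vertex lies in some bag; for every edge, both endpoints lie together in some bag; and for every vertex, the bags containing it form a connected subtree. Here bags containing vertex 2 are not connected in the tree, so the decomposition is invalid.

No — bags containing vertex 2 are not connected in the tree.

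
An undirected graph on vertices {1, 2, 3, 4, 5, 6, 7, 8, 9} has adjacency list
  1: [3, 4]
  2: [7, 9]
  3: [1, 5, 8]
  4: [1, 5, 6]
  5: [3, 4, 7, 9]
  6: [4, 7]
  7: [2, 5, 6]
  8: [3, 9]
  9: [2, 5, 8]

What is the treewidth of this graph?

A width-3 tree decomposition is:
Bags: B1 = {1, 3, 8, 9}  B2 = {1, 3, 5, 9}  B3 = {1, 4, 5, 9}  B4 = {2, 4, 5, 9}  B5 = {2, 4, 5, 7}  B6 = {2, 4, 6, 7}
Tree: B1–B2, B2–B3, B3–B4, B4–B5, B5–B6
Every bag has size at most 4, so the width is 4 − 1 = 3 and tw(G) ≤ 3. For the lower bound: the 4 vertex sets {1,3,8}, {9}, {5}, {2,4,6,7} are disjoint, each induces a connected subgraph, and every pair is joined by at least one edge of G. Contracting each set to a single vertex therefore yields K_{4} as a minor, and since treewidth is minor-monotone, tw(G) ≥ tw(K_{4}) = 3. Therefore the treewidth is 3.

3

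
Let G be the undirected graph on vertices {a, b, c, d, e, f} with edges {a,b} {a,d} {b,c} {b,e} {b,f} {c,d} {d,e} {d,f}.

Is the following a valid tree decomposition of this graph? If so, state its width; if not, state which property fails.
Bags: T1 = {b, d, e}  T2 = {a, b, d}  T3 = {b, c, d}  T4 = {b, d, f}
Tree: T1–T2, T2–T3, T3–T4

Every vertex of G appears in some bag (union = {a, b, c, d, e, f}); every edge is covered by a bag; and for each vertex v the set of bags containing v is connected in the bag tree. The decomposition is therefore valid. The largest bag has 3 vertices, so the width is 2.

Yes; width 2.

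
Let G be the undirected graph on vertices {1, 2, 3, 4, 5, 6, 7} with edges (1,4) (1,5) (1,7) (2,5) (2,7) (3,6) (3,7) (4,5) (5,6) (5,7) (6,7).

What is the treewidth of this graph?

A width-2 tree decomposition is:
Bags: B1 = {1, 5, 7}  B2 = {5, 6, 7}  B3 = {3, 6, 7}  B4 = {1, 4, 5}  B5 = {2, 5, 7}
Tree: B1–B2, B2–B3, B1–B4, B1–B5
The largest bag has 3 vertices, giving width 2; this decomposition certifies tw(G) ≤ 2. On the other hand G contains the 3-clique {3, 6, 7}. A clique must lie in a single bag of any decomposition, so no decomposition can have width below 2. Hence tw(G) = 2 exactly.

2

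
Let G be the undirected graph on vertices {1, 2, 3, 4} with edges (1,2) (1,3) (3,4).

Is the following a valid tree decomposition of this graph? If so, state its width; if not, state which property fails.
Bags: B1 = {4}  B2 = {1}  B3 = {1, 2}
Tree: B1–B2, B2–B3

A tree decomposition must satisfy three properties: every vertex lies in some bag; for every edge, both endpoints lie together in some bag; and for every vertex, the bags containing it form a connected subtree. Here vertex 3 appears in no bag, so the decomposition is invalid.

No — vertex 3 appears in no bag.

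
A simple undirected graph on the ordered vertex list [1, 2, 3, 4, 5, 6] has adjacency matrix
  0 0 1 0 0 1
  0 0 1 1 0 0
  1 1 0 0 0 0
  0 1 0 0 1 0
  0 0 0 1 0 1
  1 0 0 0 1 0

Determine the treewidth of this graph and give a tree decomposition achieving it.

Treewidth 2.
One optimal decomposition is:
Bags: B1 = {4, 5, 6}  B2 = {1, 4, 6}  B3 = {1, 3, 4}  B4 = {2, 3, 4}
Tree: B1–B2, B2–B3, B3–B4

Each bag holds 3 vertices, so the decomposition has width 2, which upper-bounds the treewidth. For the lower bound, G contains the cycle 4–5–6–1–3–2–4, so G is not a forest; only forests have treewidth ≤ 1, hence tw(G) ≥ 2. The upper and lower bounds meet at 2, so that is the treewidth.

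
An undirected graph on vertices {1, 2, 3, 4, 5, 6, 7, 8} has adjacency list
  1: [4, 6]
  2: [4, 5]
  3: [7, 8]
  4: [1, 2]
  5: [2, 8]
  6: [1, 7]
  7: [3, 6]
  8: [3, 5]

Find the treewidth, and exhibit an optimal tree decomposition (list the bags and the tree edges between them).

Every bag has size at most 3, so the width is 3 − 1 = 2 and tw(G) ≤ 2. Since 4–1–6–7–3–8–5–2–4 is a cycle in G, G is not acyclic. Forests are exactly the graphs of treewidth ≤ 1, so tw(G) ≥ 2. The upper and lower bounds meet at 2, so that is the treewidth.

Treewidth 2.
One optimal decomposition is:
Bags: B1 = {1, 4, 6}  B2 = {4, 6, 7}  B3 = {3, 4, 7}  B4 = {3, 4, 8}  B5 = {4, 5, 8}  B6 = {2, 4, 5}
Tree: B1–B2, B2–B3, B3–B4, B4–B5, B5–B6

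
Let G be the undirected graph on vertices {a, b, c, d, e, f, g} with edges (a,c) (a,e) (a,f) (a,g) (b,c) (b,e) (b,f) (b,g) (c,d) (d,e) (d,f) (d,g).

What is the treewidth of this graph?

3

A width-3 tree decomposition is:
Bags: B1 = {a, b, d, e}  B2 = {a, b, d, g}  B3 = {a, b, c, d}  B4 = {a, b, d, f}
Tree: B1–B2, B2–B3, B3–B4
The largest bag has 4 vertices, giving width 3; this decomposition certifies tw(G) ≤ 3. For the lower bound: the 4 vertex sets {d,e}, {b,g}, {a}, {c} are disjoint, each induces a connected subgraph, and every pair is joined by at least one edge of G. Contracting each set to a single vertex therefore yields K_{4} as a minor, and since treewidth is minor-monotone, tw(G) ≥ tw(K_{4}) = 3. Therefore the treewidth is 3.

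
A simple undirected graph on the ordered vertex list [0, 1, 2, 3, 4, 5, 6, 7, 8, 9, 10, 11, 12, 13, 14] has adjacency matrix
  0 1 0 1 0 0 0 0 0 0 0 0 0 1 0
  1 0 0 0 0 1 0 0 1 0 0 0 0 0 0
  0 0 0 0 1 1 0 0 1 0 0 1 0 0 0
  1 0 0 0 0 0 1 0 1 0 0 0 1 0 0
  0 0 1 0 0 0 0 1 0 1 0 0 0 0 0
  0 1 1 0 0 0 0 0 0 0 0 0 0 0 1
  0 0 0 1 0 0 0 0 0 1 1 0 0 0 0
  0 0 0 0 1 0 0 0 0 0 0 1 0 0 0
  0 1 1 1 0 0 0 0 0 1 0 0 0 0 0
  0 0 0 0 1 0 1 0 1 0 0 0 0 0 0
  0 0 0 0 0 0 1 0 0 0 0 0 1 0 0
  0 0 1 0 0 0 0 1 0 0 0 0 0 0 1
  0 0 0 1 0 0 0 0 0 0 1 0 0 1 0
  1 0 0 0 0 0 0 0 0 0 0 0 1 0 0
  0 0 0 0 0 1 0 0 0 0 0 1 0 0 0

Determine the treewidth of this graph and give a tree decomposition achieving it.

Each bag holds 4 vertices, so the decomposition has width 3, which upper-bounds the treewidth. For the lower bound: the 4 vertex sets {7,11,14}, {4}, {2}, {1,5,8,9} are disjoint, each induces a connected subgraph, and every pair is joined by at least one edge of G. Contracting each set to a single vertex therefore yields K_{4} as a minor, and since treewidth is minor-monotone, tw(G) ≥ tw(K_{4}) = 3. Therefore the treewidth is 3.

Treewidth 3.
Bags: B1 = {4, 7, 11, 14}  B2 = {2, 4, 11, 14}  B3 = {2, 4, 5, 14}  B4 = {2, 4, 5, 9}  B5 = {2, 5, 8, 9}  B6 = {1, 5, 8, 9}  B7 = {1, 6, 8, 9}  B8 = {1, 3, 6, 8}  B9 = {0, 1, 3, 6}  B10 = {0, 3, 6, 10}  B11 = {0, 3, 10, 12}  B12 = {0, 10, 12, 13}
Tree: B1–B2, B2–B3, B3–B4, B4–B5, B5–B6, B6–B7, B7–B8, B8–B9, B9–B10, B10–B11, B11–B12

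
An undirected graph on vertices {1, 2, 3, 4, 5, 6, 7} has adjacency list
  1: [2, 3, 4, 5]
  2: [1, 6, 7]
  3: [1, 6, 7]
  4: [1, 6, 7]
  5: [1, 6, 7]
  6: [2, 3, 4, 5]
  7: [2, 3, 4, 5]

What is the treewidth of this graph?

3

A width-3 tree decomposition is:
Bags: B1 = {1, 5, 6, 7}  B2 = {1, 3, 6, 7}  B3 = {1, 4, 6, 7}  B4 = {1, 2, 6, 7}
Tree: B1–B2, B2–B3, B3–B4
The largest bag has 4 vertices, giving width 3; this decomposition certifies tw(G) ≤ 3. For the lower bound: the 4 vertex sets {5,6}, {3,7}, {1}, {4} are disjoint, each induces a connected subgraph, and every pair is joined by at least one edge of G. Contracting each set to a single vertex therefore yields K_{4} as a minor, and since treewidth is minor-monotone, tw(G) ≥ tw(K_{4}) = 3. Hence tw(G) = 3 exactly.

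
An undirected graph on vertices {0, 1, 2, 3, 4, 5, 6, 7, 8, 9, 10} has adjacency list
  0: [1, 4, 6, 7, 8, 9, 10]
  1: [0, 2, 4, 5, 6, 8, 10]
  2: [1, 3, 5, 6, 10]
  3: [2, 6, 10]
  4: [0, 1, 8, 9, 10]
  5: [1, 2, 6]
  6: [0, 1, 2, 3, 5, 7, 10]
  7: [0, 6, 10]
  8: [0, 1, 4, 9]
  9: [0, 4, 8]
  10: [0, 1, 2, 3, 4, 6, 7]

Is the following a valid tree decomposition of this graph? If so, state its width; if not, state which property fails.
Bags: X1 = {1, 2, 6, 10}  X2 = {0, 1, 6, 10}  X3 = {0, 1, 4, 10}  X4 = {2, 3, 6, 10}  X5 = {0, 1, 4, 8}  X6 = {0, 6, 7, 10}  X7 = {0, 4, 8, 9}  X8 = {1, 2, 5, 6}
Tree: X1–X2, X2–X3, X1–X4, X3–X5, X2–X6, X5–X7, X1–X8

Yes; width 3.

Every vertex of G appears in some bag (union = {0, 1, 2, 3, 4, 5, 6, 7, 8, 9, 10}); every edge is covered by a bag; and for each vertex v the set of bags containing v is connected in the bag tree. The decomposition is therefore valid. The largest bag has 4 vertices, so the width is 3.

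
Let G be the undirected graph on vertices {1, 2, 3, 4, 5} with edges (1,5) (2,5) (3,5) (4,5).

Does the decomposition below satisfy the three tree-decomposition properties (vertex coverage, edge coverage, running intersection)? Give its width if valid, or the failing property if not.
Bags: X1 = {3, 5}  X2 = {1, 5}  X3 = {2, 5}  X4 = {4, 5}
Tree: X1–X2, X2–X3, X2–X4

Yes; width 1.

Checking the three conditions: (i) the bags cover all of {1, 2, 3, 4, 5}; (ii) for each edge, some bag contains both endpoints; (iii) the bags containing any fixed vertex form a subtree. All hold, so the decomposition is valid with width 2 − 1 = 1.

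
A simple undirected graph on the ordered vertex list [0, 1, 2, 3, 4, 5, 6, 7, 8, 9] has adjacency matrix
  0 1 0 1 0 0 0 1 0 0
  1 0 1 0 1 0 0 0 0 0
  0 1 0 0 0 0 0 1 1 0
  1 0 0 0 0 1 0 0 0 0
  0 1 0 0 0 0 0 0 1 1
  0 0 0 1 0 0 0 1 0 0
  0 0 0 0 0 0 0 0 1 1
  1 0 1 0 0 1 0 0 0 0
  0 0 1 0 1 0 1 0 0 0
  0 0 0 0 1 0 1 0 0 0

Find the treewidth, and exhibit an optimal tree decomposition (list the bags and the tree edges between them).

The largest bag has 3 vertices, giving width 2; this decomposition certifies tw(G) ≤ 2. For the lower bound, G contains the cycle 6–9–4–8–6, so G is not a forest; only forests have treewidth ≤ 1, hence tw(G) ≥ 2. Therefore the treewidth is 2.

Treewidth 2.
One optimal decomposition is:
Bags: B1 = {6, 8, 9}  B2 = {4, 8, 9}  B3 = {2, 4, 8}  B4 = {1, 2, 4}  B5 = {1, 2, 7}  B6 = {0, 1, 7}  B7 = {0, 5, 7}  B8 = {0, 3, 5}
Tree: B1–B2, B2–B3, B3–B4, B4–B5, B5–B6, B6–B7, B7–B8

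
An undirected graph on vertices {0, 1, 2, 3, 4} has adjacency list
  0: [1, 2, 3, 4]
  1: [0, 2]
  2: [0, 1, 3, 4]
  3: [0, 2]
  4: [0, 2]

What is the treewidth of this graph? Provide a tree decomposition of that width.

Each bag holds 3 vertices, so the decomposition has width 2, which upper-bounds the treewidth. Conversely, {0, 1, 2} is a clique of size 3, and the vertices of any clique must share a bag in every tree decomposition; so some bag has ≥ 3 vertices and tw(G) ≥ 2. Hence tw(G) = 2 exactly.

Treewidth 2.
One optimal decomposition is:
Bags: B1 = {0, 1, 2}  B2 = {0, 2, 4}  B3 = {0, 2, 3}
Tree: B1–B2, B2–B3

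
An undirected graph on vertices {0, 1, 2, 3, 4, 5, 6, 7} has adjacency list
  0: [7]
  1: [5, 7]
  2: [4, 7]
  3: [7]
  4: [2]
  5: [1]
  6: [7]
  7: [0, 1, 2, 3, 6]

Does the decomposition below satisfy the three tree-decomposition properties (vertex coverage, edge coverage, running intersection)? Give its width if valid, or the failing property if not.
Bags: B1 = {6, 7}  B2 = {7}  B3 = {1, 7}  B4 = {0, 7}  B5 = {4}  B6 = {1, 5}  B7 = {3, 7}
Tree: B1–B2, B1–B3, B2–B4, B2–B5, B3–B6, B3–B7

A tree decomposition must satisfy three properties: every vertex lies in some bag; for every edge, both endpoints lie together in some bag; and for every vertex, the bags containing it form a connected subtree. Here vertex 2 appears in no bag, so the decomposition is invalid.

No — vertex 2 appears in no bag.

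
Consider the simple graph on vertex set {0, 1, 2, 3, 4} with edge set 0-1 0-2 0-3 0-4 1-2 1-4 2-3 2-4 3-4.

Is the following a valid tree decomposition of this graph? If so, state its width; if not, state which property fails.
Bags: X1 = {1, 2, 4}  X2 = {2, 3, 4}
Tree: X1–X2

A tree decomposition must satisfy three properties: every vertex lies in some bag; for every edge, both endpoints lie together in some bag; and for every vertex, the bags containing it form a connected subtree. Here vertex 0 appears in no bag, so the decomposition is invalid.

No — vertex 0 appears in no bag.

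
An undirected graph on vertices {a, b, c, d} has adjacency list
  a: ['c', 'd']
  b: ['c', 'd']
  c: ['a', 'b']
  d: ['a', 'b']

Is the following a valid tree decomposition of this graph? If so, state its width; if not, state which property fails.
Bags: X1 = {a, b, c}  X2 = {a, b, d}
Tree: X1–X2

Vertex coverage: the bags together contain {a, b, c, d}, the full vertex set. Edge coverage: each edge of G has both endpoints in at least one bag. Running intersection: for every vertex, the bags containing it form a connected subtree. All three properties hold, so this is a valid tree decomposition of width max|bag| − 1 = 2, and hence tw(G) ≤ 2.

Yes; width 2.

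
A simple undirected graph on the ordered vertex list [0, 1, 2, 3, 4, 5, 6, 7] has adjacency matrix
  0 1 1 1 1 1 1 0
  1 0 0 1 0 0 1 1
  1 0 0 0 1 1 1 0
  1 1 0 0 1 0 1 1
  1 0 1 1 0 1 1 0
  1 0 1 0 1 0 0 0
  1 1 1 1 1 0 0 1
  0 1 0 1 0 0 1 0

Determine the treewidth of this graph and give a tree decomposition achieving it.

Every bag has size at most 4, so the width is 4 − 1 = 3 and tw(G) ≤ 3. Conversely, {0, 1, 3, 6} is a clique of size 4, and the vertices of any clique must share a bag in every tree decomposition; so some bag has ≥ 4 vertices and tw(G) ≥ 3. Combining the bounds, tw(G) = 3.

Treewidth 3.
One such decomposition:
Bags: B1 = {1, 3, 6, 7}  B2 = {0, 1, 3, 6}  B3 = {0, 3, 4, 6}  B4 = {0, 2, 4, 6}  B5 = {0, 2, 4, 5}
Tree: B1–B2, B2–B3, B3–B4, B4–B5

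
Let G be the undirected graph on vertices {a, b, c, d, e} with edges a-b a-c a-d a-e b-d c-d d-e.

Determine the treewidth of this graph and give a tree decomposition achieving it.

Treewidth 2.
One optimal decomposition is:
Bags: B1 = {a, d, e}  B2 = {a, b, d}  B3 = {a, c, d}
Tree: B1–B2, B2–B3

The largest bag has 3 vertices, giving width 2; this decomposition certifies tw(G) ≤ 2. Conversely, {a, d, e} is a clique of size 3, and the vertices of any clique must share a bag in every tree decomposition; so some bag has ≥ 3 vertices and tw(G) ≥ 2. Therefore the treewidth is 2.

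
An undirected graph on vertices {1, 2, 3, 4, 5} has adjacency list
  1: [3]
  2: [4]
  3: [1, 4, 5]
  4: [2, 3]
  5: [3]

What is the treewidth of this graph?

1

A width-1 tree decomposition is:
Bags: B1 = {3, 4}  B2 = {1, 3}  B3 = {2, 4}  B4 = {3, 5}
Tree: B1–B2, B1–B3, B1–B4
The largest bag has 2 vertices, giving width 1; this decomposition certifies tw(G) ≤ 1. Any graph with an edge has treewidth ≥ 1, and G has the edge 3–4. Hence tw(G) = 1 exactly.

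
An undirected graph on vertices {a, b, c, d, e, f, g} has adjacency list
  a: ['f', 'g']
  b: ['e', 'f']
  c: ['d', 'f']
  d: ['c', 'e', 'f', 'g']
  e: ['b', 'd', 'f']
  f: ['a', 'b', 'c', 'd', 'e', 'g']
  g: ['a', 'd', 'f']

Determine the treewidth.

2

A width-2 tree decomposition is:
Bags: B1 = {d, e, f}  B2 = {b, e, f}  B3 = {d, f, g}  B4 = {c, d, f}  B5 = {a, f, g}
Tree: B1–B2, B1–B3, B3–B4, B3–B5
Each bag holds 3 vertices, so the decomposition has width 2, which upper-bounds the treewidth. For the lower bound, the 3 vertices {d, f, g} are pairwise adjacent, and any tree decomposition puts a clique entirely inside one bag — forcing width ≥ 2. The upper and lower bounds meet at 2, so that is the treewidth.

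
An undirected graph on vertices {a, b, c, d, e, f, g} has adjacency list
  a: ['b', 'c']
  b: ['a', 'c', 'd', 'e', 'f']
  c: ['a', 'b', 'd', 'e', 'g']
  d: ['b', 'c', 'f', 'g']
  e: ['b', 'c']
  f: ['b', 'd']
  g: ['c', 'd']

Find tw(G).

2

A width-2 tree decomposition is:
Bags: B1 = {b, c, d}  B2 = {b, d, f}  B3 = {b, c, e}  B4 = {c, d, g}  B5 = {a, b, c}
Tree: B1–B2, B1–B3, B1–B4, B3–B5
The largest bag has 3 vertices, giving width 2; this decomposition certifies tw(G) ≤ 2. For the lower bound, the 3 vertices {c, d, g} are pairwise adjacent, and any tree decomposition puts a clique entirely inside one bag — forcing width ≥ 2. The upper and lower bounds meet at 2, so that is the treewidth.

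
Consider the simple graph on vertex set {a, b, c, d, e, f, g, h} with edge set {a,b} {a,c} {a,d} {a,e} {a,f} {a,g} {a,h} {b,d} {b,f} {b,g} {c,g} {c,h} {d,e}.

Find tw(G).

2

A width-2 tree decomposition is:
Bags: B1 = {a, c, g}  B2 = {a, b, g}  B3 = {a, b, f}  B4 = {a, b, d}  B5 = {a, d, e}  B6 = {a, c, h}
Tree: B1–B2, B2–B3, B3–B4, B4–B5, B1–B6
The largest bag has 3 vertices, giving width 2; this decomposition certifies tw(G) ≤ 2. Conversely, {a, d, e} is a clique of size 3, and the vertices of any clique must share a bag in every tree decomposition; so some bag has ≥ 3 vertices and tw(G) ≥ 2. The upper and lower bounds meet at 2, so that is the treewidth.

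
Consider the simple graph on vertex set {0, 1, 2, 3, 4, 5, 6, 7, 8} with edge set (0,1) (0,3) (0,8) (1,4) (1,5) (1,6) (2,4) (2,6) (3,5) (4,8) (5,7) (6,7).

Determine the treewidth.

A width-3 tree decomposition is:
Bags: B1 = {0, 2, 4, 8}  B2 = {0, 1, 2, 4}  B3 = {0, 1, 2, 6}  B4 = {0, 1, 3, 6}  B5 = {1, 3, 5, 6}  B6 = {3, 5, 6, 7}
Tree: B1–B2, B2–B3, B3–B4, B4–B5, B5–B6
Every bag has size at most 4, so the width is 4 − 1 = 3 and tw(G) ≤ 3. For the lower bound: the 4 vertex sets {2,4,8}, {0}, {1}, {3,5,6,7} are disjoint, each induces a connected subgraph, and every pair is joined by at least one edge of G. Contracting each set to a single vertex therefore yields K_{4} as a minor, and since treewidth is minor-monotone, tw(G) ≥ tw(K_{4}) = 3. The upper and lower bounds meet at 3, so that is the treewidth.

3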